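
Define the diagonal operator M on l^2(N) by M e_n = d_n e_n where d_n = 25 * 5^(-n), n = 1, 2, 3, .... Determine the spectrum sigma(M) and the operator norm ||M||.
sigma(M) = {25 * 5^(-n) : n ≥ 1} ∪ {0}; ||M|| = 5

A bounded diagonal operator on l^2 with diagonal entries d_n has spectrum equal to the closure of {d_n : n ≥ 1}: every d_n is an eigenvalue (with eigenvector e_n), so {d_n} ⊂ sigma(M); the spectrum is closed, so its closure is too; and for lambda not in the closure, (M - lambda I) has bounded inverse (the diagonal entries 1/(d_n - lambda) are bounded). For our sequence d_n = 25 * 5^(-n), n = 1, 2, 3, ...:
  - {d_n} = {25 * 5^(-n) : n ≥ 1}; the only limit point is 0
  - closure = {25 * 5^(-n) : n ≥ 1} ∪ {0}
For the norm: a diagonal operator has ||M|| = sup_n |d_n|. Here d_n = 25 * 5^(-n) is positive and decreasing, so sup_n |d_n| = d_1 = 25/5 = 5. So ||M|| = 5.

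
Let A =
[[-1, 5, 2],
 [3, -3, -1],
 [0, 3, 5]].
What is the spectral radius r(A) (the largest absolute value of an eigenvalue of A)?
r(A) = (4 + sqrt(52))/2 ≈ 5.6056

The eigenvalues of A are the roots of its characteristic polynomial. With M = A (coefficients from the trace, the sum of principal 2x2 minors, and det A):
  p(λ) = det(λ I - M) = λ^3 - λ^2 - 29λ + 45.
By the rational root theorem any rational root is an integer divisor of 45. Testing λ = 5: p(5) = 125 - 25 - 145 + 45 = 0, so λ = 5 is a root. Dividing out (λ - 5) leaves p(λ) = (λ - 5)(λ^2 + 4λ - 9). For λ^2 + 4λ - 9 the discriminant is 52. It is nonnegative but not a perfect square, so the roots are real and irrational: λ = (-4 ± sqrt(52))/2 ≈ 1.6056, -5.6056.
Thus the eigenvalues (to 4 decimals) are 1.6056 (modulus 1.6056); -5.6056 (modulus 5.6056); 5 (modulus 5). The spectral radius is the largest modulus: r(A) = (4 + sqrt(52))/2 ≈ 5.6056. (Cross-check: r(A) ≤ ||A||_2 ≈ 8.2851; equality holds whenever A is normal, though it can also hold for some non-normal A.)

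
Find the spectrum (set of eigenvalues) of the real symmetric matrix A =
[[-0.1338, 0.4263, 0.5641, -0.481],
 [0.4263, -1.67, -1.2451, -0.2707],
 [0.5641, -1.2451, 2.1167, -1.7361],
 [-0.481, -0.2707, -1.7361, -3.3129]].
sigma(A) ≈ {-4, -2, 0, 3}

A is real symmetric, so its spectrum consists of real eigenvalues. Expanding the characteristic polynomial of the displayed matrix gives
  det(λ I - A) = p(λ) = λ^4 + (3)λ^3 + (-10)λ^2 + (-24)λ + (0).
Solving p(λ) = 0 yields eigenvalues ≈ -4, -2, 0, 3. (A is shown rounded to 4 decimals, so these recover the underlying integer eigenvalues to within that precision.)
Verification: the trace of A = -3 equals the sum of eigenvalues -3, and det(A) ≈ 0.0001 matches the eigenvalue product 0.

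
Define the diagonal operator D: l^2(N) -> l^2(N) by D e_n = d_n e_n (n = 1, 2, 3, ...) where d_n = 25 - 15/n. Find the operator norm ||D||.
||D|| = 25

For a diagonal operator on l^2 with entries d_n, ||D|| = sup_n |d_n|. Here d_1 = 10, d_2 = 35/2, ..., and d_n = 25 - 15/n increases monotonically toward 25. All terms lie in [10, 25), so |d_n| = d_n and the supremum is the limit 25, which is not attained by any individual d_n. Hence ||D|| = 25.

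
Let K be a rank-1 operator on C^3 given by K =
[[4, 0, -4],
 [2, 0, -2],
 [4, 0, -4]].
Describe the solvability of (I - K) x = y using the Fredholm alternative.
(I - K) is invertible (det(I - K) = 1 ≠ 0), so for every y in C^3 the equation (I - K) x = y has a unique solution.

K has rank 1, so it is an outer product K = u v^T: every row of K is a multiple of one row vector. Reading off the entries, u = (2, 1, 2) and v = (2, 0, -2) (row i of K equals u_i·v^T). A rank-one matrix u v^T satisfies K u = u (v·u) and kills the (2)-dimensional subspace v^⊥, so its characteristic polynomial is lambda^2 (lambda - v·u) with v·u = tr K = 0. Hence the eigenvalues of I - K are 1 (multiplicity 2) and 1 - (0) = 1, so det(I - K) = 1. (Direct check: I - K =
[[-3, 0, 4],
 [-2, 1, 2],
 [-4, 0, 5]]
has determinant 1.) The finite-dimensional Fredholm alternative says: either (I - K) is invertible, or ker(I - K) ≠ {0} and then range(I - K) = ker((I - K)^*)^⊥, with dim ker(I - K) = dim ker((I - K)^*). Since det(I - K) ≠ 0, 1 is not an eigenvalue of K and ker(I - K) = {0}, so we are in the first case: for every y there is a unique x = (I - K)^(-1) y. Explicitly, by the Sherman–Morrison formula, (I - u v^T)^(-1) = I + u v^T/(1 - v·u), i.e. (I - K)^(-1) = I + K.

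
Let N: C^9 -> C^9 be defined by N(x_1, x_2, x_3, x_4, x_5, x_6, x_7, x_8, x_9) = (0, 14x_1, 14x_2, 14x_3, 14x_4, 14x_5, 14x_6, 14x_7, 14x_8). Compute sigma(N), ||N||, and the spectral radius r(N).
sigma(N) = {0}; ||N|| = 14; r(N) = 0. (N is nilpotent with N^9 = 0.)

On C^9, N is a strictly lower-triangular matrix with 14 on the subdiagonal and zeros elsewhere, so its characteristic polynomial is lambda^9 and every eigenvalue is 0: sigma(N) = {0}. For the operator norm, N e_i = 14e_{i+1} for i = 1, ..., 8 and N e_9 = 0, so the singular values of N are 14 (with multiplicity 8) and 0; hence ||N|| = 14. The spectral radius r(N) = max|lambda| = 0. Note ||N|| > r(N) — characteristic of non-normal nilpotent operators. Indeed N^9 = 0.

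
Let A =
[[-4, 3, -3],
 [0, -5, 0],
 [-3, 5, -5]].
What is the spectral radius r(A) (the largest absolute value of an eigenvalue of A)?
r(A) = (9 + sqrt(37))/2 ≈ 7.5414

The eigenvalues of A are the roots of its characteristic polynomial. With M = A (coefficients from the trace, the sum of principal 2x2 minors, and det A):
  p(λ) = det(λ I - M) = λ^3 + 14λ^2 + 56λ + 55.
By the rational root theorem any rational root is an integer divisor of 55. Testing λ = -5: p(-5) = -125 + 350 - 280 + 55 = 0, so λ = -5 is a root. Dividing out (λ + 5) leaves p(λ) = (λ + 5)(λ^2 + 9λ + 11). For λ^2 + 9λ + 11 the discriminant is 37. It is nonnegative but not a perfect square, so the roots are real and irrational: λ = (-9 ± sqrt(37))/2 ≈ -1.4586, -7.5414.
Thus the eigenvalues (to 4 decimals) are -1.4586 (modulus 1.4586); -7.5414 (modulus 7.5414); -5 (modulus 5). The spectral radius is the largest modulus: r(A) = (9 + sqrt(37))/2 ≈ 7.5414. (Cross-check: r(A) ≤ ||A||_2 ≈ 10.0675; equality holds whenever A is normal, though it can also hold for some non-normal A.)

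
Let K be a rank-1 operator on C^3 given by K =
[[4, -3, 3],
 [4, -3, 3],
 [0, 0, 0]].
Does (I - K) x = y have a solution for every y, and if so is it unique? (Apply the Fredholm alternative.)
(I - K) is singular (det(I - K) = 0, i.e. 1 ∈ sigma(K)). (I - K) x = y is solvable iff y ⊥ ker((I - K)^*) = span{(4, -3, 3)}, i.e. iff 4y_1 - 3y_2 + 3y_3 = 0. When solvable, the solutions are x = y + c·(1, 1, 0), c arbitrary (ker(I - K) = span{(1, 1, 0)}, dimension 1).

K has rank 1, so it is an outer product K = u v^T: every row of K is a multiple of one row vector. Reading off the entries, u = (1, 1, 0) and v = (4, -3, 3) (row i of K equals u_i·v^T). A rank-one matrix u v^T satisfies K u = u (v·u) and kills the (2)-dimensional subspace v^⊥, so its characteristic polynomial is lambda^2 (lambda - v·u) with v·u = tr K = 1. Hence the eigenvalues of I - K are 1 (multiplicity 2) and 1 - (1) = 0, so det(I - K) = 0. (Direct check: I - K =
[[-3, 3, -3],
 [-4, 4, -3],
 [0, 0, 1]]
has determinant 0.) So 1 is an eigenvalue of K and (I - K) is not invertible. The finite-dimensional Fredholm alternative says: either (I - K) is invertible, or ker(I - K) ≠ {0} and then range(I - K) = ker((I - K)^*)^⊥, with dim ker(I - K) = dim ker((I - K)^*). We are in the second case, so we need both kernels. Kernel of I - K: (I - K) u = u - u (v·u) = u - u = 0, so ker(I - K) = span{u} = span{(1, 1, 0)} (it is exactly 1-dimensional because rank(I - K) = 2). Kernel of the adjoint: K is real, so (I - K)^* = I - K^T = I - v u^T, and (I - v u^T) v = v - v (u·v) = 0; hence ker((I - K)^*) = span{v} = span{(4, -3, 3)}. Therefore (I - K) x = y is solvable iff <y, v> = 0, i.e. iff 4y_1 - 3y_2 + 3y_3 = 0. When this holds, K y = u (v·y) = 0, so (I - K) y = y and x = y is a particular solution; the full solution set is the line x = y + c·u = y + c·(1, 1, 0), c ∈ C.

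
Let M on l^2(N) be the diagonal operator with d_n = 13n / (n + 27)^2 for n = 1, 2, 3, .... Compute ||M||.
||M|| = 13/108 (attained at n = 27)

For M diagonal, ||M|| = sup_n |d_n|. Treat f(x) = 13x / (x + 27)^2 for real x > 0. By the quotient rule, f'(x) = 13(27 - x)/(x + 27)^3, which is positive for x < 27 and negative for x > 27. So f has a unique maximum at x = 27, and since 27 is a positive integer, the supremum over n ≥ 1 is attained at n = 27: d_27 = 13·27/(27 + 27)^2 = 13·27/2916 = 13/108. Hence ||M|| = 13/108.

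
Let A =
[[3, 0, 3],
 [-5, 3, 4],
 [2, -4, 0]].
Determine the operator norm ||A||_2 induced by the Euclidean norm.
||A||_2 ≈ 7.8932 (= sqrt(largest eigenvalue of A^T A))

||A||_2 = sigma_max(A) = sqrt(lambda_max(A^T A)). Form the symmetric matrix M = A^T A =
[[38, -23, -11],
 [-23, 25, 12],
 [-11, 12, 25]].
Its characteristic polynomial (trace, sum of principal 2x2 minors, determinant of M give the coefficients) is
  p(λ) = det(λ I - M) = λ^3 - 88λ^2 + 1731λ - 8100.
No integer candidate from the rational root theorem (±divisors of 8100) is a root, so the roots are irrational. The cubic discriminant is Δ = 815275620 > 0, so there are three distinct real roots. p(6) = -666 and p(7) = 48 have opposite signs, so a root lies in (6, 7); Newton's method refines it to λ ≈ 6.9263. p(18) = 378 and p(19) = -120 have opposite signs, so a root lies in (18, 19); Newton's method refines it to λ ≈ 18.7705. p(62) = -722 and p(63) = 1728 have opposite signs, so a root lies in (62, 63); Newton's method refines it to λ ≈ 62.3033. Check (Vieta): the three roots sum to 88, matching tr M = 88.
So the eigenvalues of A^T A are ≈ 6.9263, 18.7705, 62.3033 (all ≥ 0, as they must be for A^T A). The largest is λ_max ≈ 62.3033, hence ||A||_2 = sqrt(λ_max) ≈ 7.8932.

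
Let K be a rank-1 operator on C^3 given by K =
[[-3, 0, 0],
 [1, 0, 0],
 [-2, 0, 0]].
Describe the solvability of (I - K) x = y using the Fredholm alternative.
(I - K) is invertible (det(I - K) = 4 ≠ 0), so for every y in C^3 the equation (I - K) x = y has a unique solution.

K has rank 1, so it is an outer product K = u v^T: every row of K is a multiple of one row vector. Reading off the entries, u = (-3, 1, -2) and v = (1, 0, 0) (row i of K equals u_i·v^T). A rank-one matrix u v^T satisfies K u = u (v·u) and kills the (2)-dimensional subspace v^⊥, so its characteristic polynomial is lambda^2 (lambda - v·u) with v·u = tr K = -3. Hence the eigenvalues of I - K are 1 (multiplicity 2) and 1 - (-3) = 4, so det(I - K) = 4. (Direct check: I - K =
[[4, 0, 0],
 [-1, 1, 0],
 [2, 0, 1]]
has determinant 4.) The finite-dimensional Fredholm alternative says: either (I - K) is invertible, or ker(I - K) ≠ {0} and then range(I - K) = ker((I - K)^*)^⊥, with dim ker(I - K) = dim ker((I - K)^*). Since det(I - K) ≠ 0, 1 is not an eigenvalue of K and ker(I - K) = {0}, so we are in the first case: for every y there is a unique x = (I - K)^(-1) y. Explicitly, by the Sherman–Morrison formula, (I - u v^T)^(-1) = I + u v^T/(1 - v·u), i.e. (I - K)^(-1) = I + K/(4).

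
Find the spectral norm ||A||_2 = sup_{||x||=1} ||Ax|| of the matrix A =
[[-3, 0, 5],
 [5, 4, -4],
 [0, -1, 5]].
||A||_2 ≈ 9.9237 (= sqrt(largest eigenvalue of A^T A))

||A||_2 = sigma_max(A) = sqrt(lambda_max(A^T A)). Form the symmetric matrix M = A^T A =
[[34, 20, -35],
 [20, 17, -21],
 [-35, -21, 66]].
Its characteristic polynomial (trace, sum of principal 2x2 minors, determinant of M give the coefficients) is
  p(λ) = det(λ I - M) = λ^3 - 117λ^2 + 1878λ - 5329.
No integer candidate from the rational root theorem (±divisors of 5329) is a root, so the roots are irrational. The cubic discriminant is Δ = 7955384625 > 0, so there are three distinct real roots. p(3) = -721 and p(4) = 375 have opposite signs, so a root lies in (3, 4); Newton's method refines it to λ ≈ 3.6354. p(14) = 775 and p(15) = -109 have opposite signs, so a root lies in (14, 15); Newton's method refines it to λ ≈ 14.8851. p(98) = -3761 and p(99) = 4175 have opposite signs, so a root lies in (98, 99); Newton's method refines it to λ ≈ 98.4795. Check (Vieta): the three roots sum to 117, matching tr M = 117.
So the eigenvalues of A^T A are ≈ 3.6354, 14.8851, 98.4795 (all ≥ 0, as they must be for A^T A). The largest is λ_max ≈ 98.4795, hence ||A||_2 = sqrt(λ_max) ≈ 9.9237.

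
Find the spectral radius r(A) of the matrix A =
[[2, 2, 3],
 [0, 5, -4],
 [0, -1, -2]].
r(A) = (3 + sqrt(65))/2 ≈ 5.5311

The eigenvalues of A are the roots of its characteristic polynomial. With M = A (coefficients from the trace, the sum of principal 2x2 minors, and det A):
  p(λ) = det(λ I - M) = λ^3 - 5λ^2 - 8λ + 28.
By the rational root theorem any rational root is an integer divisor of 28. Testing λ = 2: p(2) = 8 - 20 - 16 + 28 = 0, so λ = 2 is a root. Dividing out (λ - 2) leaves p(λ) = (λ - 2)(λ^2 - 3λ - 14). For λ^2 - 3λ - 14 the discriminant is 65. It is nonnegative but not a perfect square, so the roots are real and irrational: λ = (3 ± sqrt(65))/2 ≈ 5.5311, -2.5311.
Thus the eigenvalues (to 4 decimals) are 5.5311 (modulus 5.5311); -2.5311 (modulus 2.5311); 2 (modulus 2). The spectral radius is the largest modulus: r(A) = (3 + sqrt(65))/2 ≈ 5.5311. (Cross-check: r(A) ≤ ||A||_2 ≈ 6.4464; equality holds whenever A is normal, though it can also hold for some non-normal A.)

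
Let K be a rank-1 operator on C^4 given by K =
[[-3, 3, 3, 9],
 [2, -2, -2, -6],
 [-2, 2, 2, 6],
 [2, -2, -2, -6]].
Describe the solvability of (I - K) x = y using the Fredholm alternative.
(I - K) is invertible (det(I - K) = 10 ≠ 0), so for every y in C^4 the equation (I - K) x = y has a unique solution.

K has rank 1, so it is an outer product K = u v^T: every row of K is a multiple of one row vector. Reading off the entries, u = (3, -2, 2, -2) and v = (-1, 1, 1, 3) (row i of K equals u_i·v^T). A rank-one matrix u v^T satisfies K u = u (v·u) and kills the (3)-dimensional subspace v^⊥, so its characteristic polynomial is lambda^3 (lambda - v·u) with v·u = tr K = -9. Hence the eigenvalues of I - K are 1 (multiplicity 3) and 1 - (-9) = 10, so det(I - K) = 10. (Direct check: I - K =
[[4, -3, -3, -9],
 [-2, 3, 2, 6],
 [2, -2, -1, -6],
 [-2, 2, 2, 7]]
has determinant 10.) The finite-dimensional Fredholm alternative says: either (I - K) is invertible, or ker(I - K) ≠ {0} and then range(I - K) = ker((I - K)^*)^⊥, with dim ker(I - K) = dim ker((I - K)^*). Since det(I - K) ≠ 0, 1 is not an eigenvalue of K and ker(I - K) = {0}, so we are in the first case: for every y there is a unique x = (I - K)^(-1) y. Explicitly, by the Sherman–Morrison formula, (I - u v^T)^(-1) = I + u v^T/(1 - v·u), i.e. (I - K)^(-1) = I + K/(10).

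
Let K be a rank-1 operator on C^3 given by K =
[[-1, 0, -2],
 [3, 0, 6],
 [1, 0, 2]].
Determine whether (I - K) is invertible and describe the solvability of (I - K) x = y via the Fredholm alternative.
(I - K) is singular (det(I - K) = 0, i.e. 1 ∈ sigma(K)). (I - K) x = y is solvable iff y ⊥ ker((I - K)^*) = span{(-1, 0, -2)}, i.e. iff -y_1 - 2y_3 = 0. When solvable, the solutions are x = y + c·(1, -3, -1), c arbitrary (ker(I - K) = span{(1, -3, -1)}, dimension 1).

K has rank 1, so it is an outer product K = u v^T: every row of K is a multiple of one row vector. Reading off the entries, u = (1, -3, -1) and v = (-1, 0, -2) (row i of K equals u_i·v^T). A rank-one matrix u v^T satisfies K u = u (v·u) and kills the (2)-dimensional subspace v^⊥, so its characteristic polynomial is lambda^2 (lambda - v·u) with v·u = tr K = 1. Hence the eigenvalues of I - K are 1 (multiplicity 2) and 1 - (1) = 0, so det(I - K) = 0. (Direct check: I - K =
[[2, 0, 2],
 [-3, 1, -6],
 [-1, 0, -1]]
has determinant 0.) So 1 is an eigenvalue of K and (I - K) is not invertible. The finite-dimensional Fredholm alternative says: either (I - K) is invertible, or ker(I - K) ≠ {0} and then range(I - K) = ker((I - K)^*)^⊥, with dim ker(I - K) = dim ker((I - K)^*). We are in the second case, so we need both kernels. Kernel of I - K: (I - K) u = u - u (v·u) = u - u = 0, so ker(I - K) = span{u} = span{(1, -3, -1)} (it is exactly 1-dimensional because rank(I - K) = 2). Kernel of the adjoint: K is real, so (I - K)^* = I - K^T = I - v u^T, and (I - v u^T) v = v - v (u·v) = 0; hence ker((I - K)^*) = span{v} = span{(-1, 0, -2)}. Therefore (I - K) x = y is solvable iff <y, v> = 0, i.e. iff -y_1 - 2y_3 = 0. When this holds, K y = u (v·y) = 0, so (I - K) y = y and x = y is a particular solution; the full solution set is the line x = y + c·u = y + c·(1, -3, -1), c ∈ C.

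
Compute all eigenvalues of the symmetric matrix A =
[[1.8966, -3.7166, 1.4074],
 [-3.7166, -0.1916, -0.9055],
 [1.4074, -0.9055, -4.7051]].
sigma(A) ≈ {-5, -3, 5}

A is real symmetric, so its spectrum consists of real eigenvalues. Expanding the characteristic polynomial of the displayed matrix gives
  det(λ I - A) = p(λ) = λ^3 + (3)λ^2 + (-25)λ + (-75).
Solving p(λ) = 0 yields eigenvalues ≈ -5, -3, 5. (A is shown rounded to 4 decimals, so these recover the underlying integer eigenvalues to within that precision.)
Verification: the trace of A = -3 equals the sum of eigenvalues -3, and det(A) ≈ 74.9992 matches the eigenvalue product 75.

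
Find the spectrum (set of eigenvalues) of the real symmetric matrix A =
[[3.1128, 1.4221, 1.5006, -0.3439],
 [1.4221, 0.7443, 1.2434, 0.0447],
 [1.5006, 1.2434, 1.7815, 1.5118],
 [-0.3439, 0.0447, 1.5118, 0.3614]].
sigma(A) ≈ {-1, 0, 2, 5}

A is real symmetric, so its spectrum consists of real eigenvalues. Expanding the characteristic polynomial of the displayed matrix gives
  det(λ I - A) = p(λ) = λ^4 + (-6)λ^3 + (3)λ^2 + (10)λ + (0).
Solving p(λ) = 0 yields eigenvalues ≈ -1, 0, 2, 5. (A is shown rounded to 4 decimals, so these recover the underlying integer eigenvalues to within that precision.)
Verification: the trace of A = 6 equals the sum of eigenvalues 6, and det(A) ≈ 0.0004 matches the eigenvalue product 0.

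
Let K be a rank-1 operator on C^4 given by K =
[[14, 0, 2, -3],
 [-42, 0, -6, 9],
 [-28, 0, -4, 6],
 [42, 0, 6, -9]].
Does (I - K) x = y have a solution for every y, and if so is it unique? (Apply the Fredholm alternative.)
(I - K) is singular (det(I - K) = 0, i.e. 1 ∈ sigma(K)). (I - K) x = y is solvable iff y ⊥ ker((I - K)^*) = span{(14, 0, 2, -3)}, i.e. iff 14y_1 + 2y_3 - 3y_4 = 0. When solvable, the solutions are x = y + c·(1, -3, -2, 3), c arbitrary (ker(I - K) = span{(1, -3, -2, 3)}, dimension 1).

K has rank 1, so it is an outer product K = u v^T: every row of K is a multiple of one row vector. Reading off the entries, u = (1, -3, -2, 3) and v = (14, 0, 2, -3) (row i of K equals u_i·v^T). A rank-one matrix u v^T satisfies K u = u (v·u) and kills the (3)-dimensional subspace v^⊥, so its characteristic polynomial is lambda^3 (lambda - v·u) with v·u = tr K = 1. Hence the eigenvalues of I - K are 1 (multiplicity 3) and 1 - (1) = 0, so det(I - K) = 0. (Direct check: I - K =
[[-13, 0, -2, 3],
 [42, 1, 6, -9],
 [28, 0, 5, -6],
 [-42, 0, -6, 10]]
has determinant 0.) So 1 is an eigenvalue of K and (I - K) is not invertible. The finite-dimensional Fredholm alternative says: either (I - K) is invertible, or ker(I - K) ≠ {0} and then range(I - K) = ker((I - K)^*)^⊥, with dim ker(I - K) = dim ker((I - K)^*). We are in the second case, so we need both kernels. Kernel of I - K: (I - K) u = u - u (v·u) = u - u = 0, so ker(I - K) = span{u} = span{(1, -3, -2, 3)} (it is exactly 1-dimensional because rank(I - K) = 3). Kernel of the adjoint: K is real, so (I - K)^* = I - K^T = I - v u^T, and (I - v u^T) v = v - v (u·v) = 0; hence ker((I - K)^*) = span{v} = span{(14, 0, 2, -3)}. Therefore (I - K) x = y is solvable iff <y, v> = 0, i.e. iff 14y_1 + 2y_3 - 3y_4 = 0. When this holds, K y = u (v·y) = 0, so (I - K) y = y and x = y is a particular solution; the full solution set is the line x = y + c·u = y + c·(1, -3, -2, 3), c ∈ C.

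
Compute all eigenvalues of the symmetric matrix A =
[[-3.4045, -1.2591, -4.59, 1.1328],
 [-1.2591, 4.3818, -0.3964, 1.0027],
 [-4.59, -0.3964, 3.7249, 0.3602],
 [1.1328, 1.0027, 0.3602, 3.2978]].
sigma(A) ≈ {-6, 3, 5, 6}

A is real symmetric, so its spectrum consists of real eigenvalues. Expanding the characteristic polynomial of the displayed matrix gives
  det(λ I - A) = p(λ) = λ^4 + (-8)λ^3 + (-21)λ^2 + (287.9955)λ + (-539.9884).
Solving p(λ) = 0 yields eigenvalues ≈ -6, 3, 5, 6. (A is shown rounded to 4 decimals, so these recover the underlying integer eigenvalues to within that precision.)
Verification: the trace of A = 8 equals the sum of eigenvalues 8, and det(A) ≈ -539.9884 matches the eigenvalue product -540.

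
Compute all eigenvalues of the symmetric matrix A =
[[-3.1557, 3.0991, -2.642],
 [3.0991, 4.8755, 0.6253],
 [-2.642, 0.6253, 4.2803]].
sigma(A) ≈ {-5, 5, 6}

A is real symmetric, so its spectrum consists of real eigenvalues. Expanding the characteristic polynomial of the displayed matrix gives
  det(λ I - A) = p(λ) = λ^3 + (-6)λ^2 + (-25)λ + (150.0025).
Solving p(λ) = 0 yields eigenvalues ≈ -5, 5, 6. (A is shown rounded to 4 decimals, so these recover the underlying integer eigenvalues to within that precision.)
Verification: the trace of A = 6 equals the sum of eigenvalues 6, and det(A) ≈ -150.0025 matches the eigenvalue product -150.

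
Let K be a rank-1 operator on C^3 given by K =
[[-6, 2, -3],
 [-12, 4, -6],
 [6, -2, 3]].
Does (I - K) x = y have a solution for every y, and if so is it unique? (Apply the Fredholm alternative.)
(I - K) is singular (det(I - K) = 0, i.e. 1 ∈ sigma(K)). (I - K) x = y is solvable iff y ⊥ ker((I - K)^*) = span{(-6, 2, -3)}, i.e. iff -6y_1 + 2y_2 - 3y_3 = 0. When solvable, the solutions are x = y + c·(1, 2, -1), c arbitrary (ker(I - K) = span{(1, 2, -1)}, dimension 1).

K has rank 1, so it is an outer product K = u v^T: every row of K is a multiple of one row vector. Reading off the entries, u = (1, 2, -1) and v = (-6, 2, -3) (row i of K equals u_i·v^T). A rank-one matrix u v^T satisfies K u = u (v·u) and kills the (2)-dimensional subspace v^⊥, so its characteristic polynomial is lambda^2 (lambda - v·u) with v·u = tr K = 1. Hence the eigenvalues of I - K are 1 (multiplicity 2) and 1 - (1) = 0, so det(I - K) = 0. (Direct check: I - K =
[[7, -2, 3],
 [12, -3, 6],
 [-6, 2, -2]]
has determinant 0.) So 1 is an eigenvalue of K and (I - K) is not invertible. The finite-dimensional Fredholm alternative says: either (I - K) is invertible, or ker(I - K) ≠ {0} and then range(I - K) = ker((I - K)^*)^⊥, with dim ker(I - K) = dim ker((I - K)^*). We are in the second case, so we need both kernels. Kernel of I - K: (I - K) u = u - u (v·u) = u - u = 0, so ker(I - K) = span{u} = span{(1, 2, -1)} (it is exactly 1-dimensional because rank(I - K) = 2). Kernel of the adjoint: K is real, so (I - K)^* = I - K^T = I - v u^T, and (I - v u^T) v = v - v (u·v) = 0; hence ker((I - K)^*) = span{v} = span{(-6, 2, -3)}. Therefore (I - K) x = y is solvable iff <y, v> = 0, i.e. iff -6y_1 + 2y_2 - 3y_3 = 0. When this holds, K y = u (v·y) = 0, so (I - K) y = y and x = y is a particular solution; the full solution set is the line x = y + c·u = y + c·(1, 2, -1), c ∈ C.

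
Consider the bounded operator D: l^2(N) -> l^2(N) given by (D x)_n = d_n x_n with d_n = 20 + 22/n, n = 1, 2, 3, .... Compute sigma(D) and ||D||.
sigma(D) = {20 + 22/n : n ≥ 1} ∪ {20}; ||D|| = 42

A bounded diagonal operator on l^2 with diagonal entries d_n has spectrum equal to the closure of {d_n : n ≥ 1}: every d_n is an eigenvalue (with eigenvector e_n), so {d_n} ⊂ sigma(D); the spectrum is closed, so its closure is too; and for lambda not in the closure, (D - lambda I) has bounded inverse (the diagonal entries 1/(d_n - lambda) are bounded). For our sequence d_n = 20 + 22/n, n = 1, 2, 3, ...:
  - {d_n} = {20 + 22/n : n ≥ 1}; the only limit point is 20
  - closure = {20 + 22/n : n ≥ 1} ∪ {20}
For the norm: a diagonal operator has ||D|| = sup_n |d_n|. Here d_n = 20 + 22/n is positive and decreasing, so sup_n |d_n| = d_1 = 20 + 22 = 42. So ||D|| = 42.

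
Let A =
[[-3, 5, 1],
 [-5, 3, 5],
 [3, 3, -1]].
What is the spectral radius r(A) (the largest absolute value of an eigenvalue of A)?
r(A) ≈ 4.3942

The eigenvalues of A are the roots of its characteristic polynomial. With M = A (coefficients from the trace, the sum of principal 2x2 minors, and det A):
  p(λ) = det(λ I - M) = λ^3 + λ^2 - 2λ - 80.
No integer candidate from the rational root theorem (±divisors of 80) is a root, so the roots are irrational. The cubic discriminant is Δ = -169564 < 0, so there is one real root and a complex-conjugate pair. p(4) = -8 and p(5) = 60 have opposite signs, so a root lies in (4, 5); Newton's method refines it to λ ≈ 4.1432. Dividing out (λ - (4.1432)) leaves approximately λ^2 + 5.1432λ + 19.3089. For λ^2 + 5.1432λ + 19.3089 the discriminant is -50.7836. It is negative, so the remaining roots are the complex-conjugate pair λ ≈ -2.5716 ± 3.5631i. Their product equals the constant term, so |λ|^2 ≈ 19.3089 and |λ| ≈ 4.3942.
Thus the eigenvalues (to 4 decimals) are 4.1432 (modulus 4.1432); -2.5716 ± 3.5631i (modulus 4.3942). The spectral radius is the largest modulus: r(A) ≈ 4.3942. (Cross-check: r(A) ≤ ||A||_2 ≈ 9.1962; equality holds whenever A is normal, though it can also hold for some non-normal A.)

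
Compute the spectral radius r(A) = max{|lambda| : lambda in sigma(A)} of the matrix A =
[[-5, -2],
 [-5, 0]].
r(A) = (5 + sqrt(65))/2 ≈ 6.5311

The eigenvalues of A are the roots of its characteristic polynomial. With M = A (coefficients from the trace and determinant):
  p(λ) = det(λ I - M) = λ^2 + 5λ - 10.
For λ^2 + 5λ - 10 the discriminant is 65. It is nonnegative but not a perfect square, so the roots are real and irrational: λ = (-5 ± sqrt(65))/2 ≈ 1.5311, -6.5311.
Thus the eigenvalues (to 4 decimals) are 1.5311 (modulus 1.5311); -6.5311 (modulus 6.5311). The spectral radius is the largest modulus: r(A) = (5 + sqrt(65))/2 ≈ 6.5311. (Cross-check: r(A) ≤ ||A||_2 ≈ 7.2166; equality holds whenever A is normal, though it can also hold for some non-normal A.)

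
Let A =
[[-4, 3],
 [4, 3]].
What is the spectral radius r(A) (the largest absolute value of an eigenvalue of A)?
r(A) = (1 + sqrt(97))/2 ≈ 5.4244

The eigenvalues of A are the roots of its characteristic polynomial. With M = A (coefficients from the trace and determinant):
  p(λ) = det(λ I - M) = λ^2 + λ - 24.
For λ^2 + λ - 24 the discriminant is 97. It is nonnegative but not a perfect square, so the roots are real and irrational: λ = (-1 ± sqrt(97))/2 ≈ 4.4244, -5.4244.
Thus the eigenvalues (to 4 decimals) are 4.4244 (modulus 4.4244); -5.4244 (modulus 5.4244). The spectral radius is the largest modulus: r(A) = (1 + sqrt(97))/2 ≈ 5.4244. (Cross-check: r(A) ≤ ||A||_2 ≈ 5.6569; equality holds whenever A is normal, though it can also hold for some non-normal A.)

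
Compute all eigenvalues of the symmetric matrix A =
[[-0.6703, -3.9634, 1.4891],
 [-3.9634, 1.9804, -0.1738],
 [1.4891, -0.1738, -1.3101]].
sigma(A) ≈ {-4, -1, 5}

A is real symmetric, so its spectrum consists of real eigenvalues. Expanding the characteristic polynomial of the displayed matrix gives
  det(λ I - A) = p(λ) = λ^3 + (0)λ^2 + (-21)λ + (-20).
Solving p(λ) = 0 yields eigenvalues ≈ -4, -1, 5. (A is shown rounded to 4 decimals, so these recover the underlying integer eigenvalues to within that precision.)
Verification: the trace of A = 0 equals the sum of eigenvalues 0, and det(A) ≈ 19.9992 matches the eigenvalue product 20.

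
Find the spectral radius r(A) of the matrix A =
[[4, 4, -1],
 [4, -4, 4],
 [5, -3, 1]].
r(A) ≈ 5.9752

The eigenvalues of A are the roots of its characteristic polynomial. With M = A (coefficients from the trace, the sum of principal 2x2 minors, and det A):
  p(λ) = det(λ I - M) = λ^3 - λ^2 - 15λ - 88.
No integer candidate from the rational root theorem (±divisors of 88) is a root, so the roots are irrational. The cubic discriminant is Δ = -219475 < 0, so there is one real root and a complex-conjugate pair. p(5) = -63 and p(6) = 2 have opposite signs, so a root lies in (5, 6); Newton's method refines it to λ ≈ 5.9752. Dividing out (λ - (5.9752)) leaves approximately λ^2 + 4.9752λ + 14.7276. For λ^2 + 4.9752λ + 14.7276 the discriminant is -34.158. It is negative, so the remaining roots are the complex-conjugate pair λ ≈ -2.4876 ± 2.9222i. Their product equals the constant term, so |λ|^2 ≈ 14.7276 and |λ| ≈ 3.8377.
Thus the eigenvalues (to 4 decimals) are 5.9752 (modulus 5.9752); -2.4876 ± 2.9222i (modulus 3.8377). The spectral radius is the largest modulus: r(A) ≈ 5.9752. (Cross-check: r(A) ≤ ||A||_2 ≈ 8.839; equality holds whenever A is normal, though it can also hold for some non-normal A.)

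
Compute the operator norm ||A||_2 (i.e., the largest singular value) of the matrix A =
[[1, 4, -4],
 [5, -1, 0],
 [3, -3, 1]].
||A||_2 ≈ 6.7968 (= sqrt(largest eigenvalue of A^T A))

||A||_2 = sigma_max(A) = sqrt(lambda_max(A^T A)). Form the symmetric matrix M = A^T A =
[[35, -10, -1],
 [-10, 26, -19],
 [-1, -19, 17]].
Its characteristic polynomial (trace, sum of principal 2x2 minors, determinant of M give the coefficients) is
  p(λ) = det(λ I - M) = λ^3 - 78λ^2 + 1485λ - 729.
No integer candidate from the rational root theorem (±divisors of 729) is a root, so the roots are irrational. The cubic discriminant is Δ = 439331121 > 0, so there are three distinct real roots. p(0) = -729 and p(1) = 679 have opposite signs, so a root lies in (0, 1); Newton's method refines it to λ ≈ 0.5042. p(31) = 139 and p(32) = -313 have opposite signs, so a root lies in (31, 32); Newton's method refines it to λ ≈ 31.2999. p(46) = -131 and p(47) = 587 have opposite signs, so a root lies in (46, 47); Newton's method refines it to λ ≈ 46.1959. Check (Vieta): the three roots sum to 78, matching tr M = 78.
So the eigenvalues of A^T A are ≈ 0.5042, 31.2999, 46.1959 (all ≥ 0, as they must be for A^T A). The largest is λ_max ≈ 46.1959, hence ||A||_2 = sqrt(λ_max) ≈ 6.7968.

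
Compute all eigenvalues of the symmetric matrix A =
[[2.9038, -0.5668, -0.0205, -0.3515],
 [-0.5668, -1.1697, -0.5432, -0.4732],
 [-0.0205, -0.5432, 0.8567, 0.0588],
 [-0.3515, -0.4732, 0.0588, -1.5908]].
sigma(A) ≈ {-2, -1, 1, 3}

A is real symmetric, so its spectrum consists of real eigenvalues. Expanding the characteristic polynomial of the displayed matrix gives
  det(λ I - A) = p(λ) = λ^4 + (-1)λ^3 + (-7)λ^2 + (1)λ + (6).
Solving p(λ) = 0 yields eigenvalues ≈ -2, -1, 1, 3. (A is shown rounded to 4 decimals, so these recover the underlying integer eigenvalues to within that precision.)
Verification: the trace of A = 1 equals the sum of eigenvalues 1, and det(A) ≈ 6.0002 matches the eigenvalue product 6.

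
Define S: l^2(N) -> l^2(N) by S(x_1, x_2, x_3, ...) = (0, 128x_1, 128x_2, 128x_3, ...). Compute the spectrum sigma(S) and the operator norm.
sigma(S) = closed disk {z in C : |z| ≤ 128}; ||S|| = 128

Note S = 128·U where U is the unit right shift (U x)_k = x_{k-1} (with x_0 := 0); so ||S|| = 128||U|| and sigma(S) = 128·sigma(U). ||S x||^2 = sum_{k≥1} |128x_k|^2 = 16384||x||^2, so ||S|| = 128 and sigma(S) ⊂ {|z| ≤ 128}. For any |lambda| < 128, the equation (S - lambda I) x = 0 forces x_1 = 0, then 128x_k = lambda x_{k+1} ⇒ x = 0, so S has no eigenvalues. But (S - lambda I) is not surjective for |lambda| < 128: solving (S - lambda I) x = e_1 would require x_n proportional to (lambda/128)^(-n), which is not in l^2. So every |lambda| < 128 lies in the residual spectrum. The boundary |lambda| = 128 is in the approximate point spectrum (the spectrum is closed). Hence sigma(S) is the closed disk of radius 128.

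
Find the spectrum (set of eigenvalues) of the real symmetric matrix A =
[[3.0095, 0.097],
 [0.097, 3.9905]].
sigma(A) ≈ {3, 4}

A is real symmetric, so its spectrum consists of real eigenvalues. Expanding the characteristic polynomial of the displayed matrix gives
  det(λ I - A) = p(λ) = λ^2 + (-7)λ + (12).
Solving p(λ) = 0 yields eigenvalues ≈ 3, 4. (A is shown rounded to 4 decimals, so these recover the underlying integer eigenvalues to within that precision.)
Verification: the trace of A = 7 equals the sum of eigenvalues 7, and det(A) ≈ 12.0000 matches the eigenvalue product 12.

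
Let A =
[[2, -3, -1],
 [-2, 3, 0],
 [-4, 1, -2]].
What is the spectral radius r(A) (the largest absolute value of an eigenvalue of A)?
r(A) ≈ 5.2894

The eigenvalues of A are the roots of its characteristic polynomial. With M = A (coefficients from the trace, the sum of principal 2x2 minors, and det A):
  p(λ) = det(λ I - M) = λ^3 - 3λ^2 - 14λ + 10.
No integer candidate from the rational root theorem (±divisors of 10) is a root, so the roots are irrational. The cubic discriminant is Δ = 18680 > 0, so there are three distinct real roots. p(-3) = -2 and p(-2) = 18 have opposite signs, so a root lies in (-3, -2); Newton's method refines it to λ ≈ -2.9338. p(0) = 10 and p(1) = -6 have opposite signs, so a root lies in (0, 1); Newton's method refines it to λ ≈ 0.6444. p(5) = -10 and p(6) = 34 have opposite signs, so a root lies in (5, 6); Newton's method refines it to λ ≈ 5.2894. Check (Vieta): the three roots sum to 3, matching tr M = 3.
Thus the eigenvalues (to 4 decimals) are -2.9338 (modulus 2.9338); 0.6444 (modulus 0.6444); 5.2894 (modulus 5.2894). The spectral radius is the largest modulus: r(A) ≈ 5.2894. (Cross-check: r(A) ≤ ||A||_2 ≈ 6.1777; equality holds whenever A is normal, though it can also hold for some non-normal A.)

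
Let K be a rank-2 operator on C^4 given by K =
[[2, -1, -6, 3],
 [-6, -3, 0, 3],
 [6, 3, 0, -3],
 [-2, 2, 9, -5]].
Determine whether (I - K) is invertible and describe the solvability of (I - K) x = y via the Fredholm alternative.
(I - K) is invertible (det(I - K) = 63 ≠ 0), so for every y in C^4 the equation (I - K) x = y has a unique solution.

K has rank 2 and factors as K = U V^T = u1 v1^T + u2 v2^T with u1 = (2, 0, 0, -3), v1 = (0, -1, -3, 2), u2 = (1, -3, 3, -1), v2 = (2, 1, 0, -1) (multiplying out reproduces the displayed K). The nonzero eigenvalues of U V^T coincide with those of the 2 x 2 matrix G = V^T U = [[v1·u1, v1·u2], [v2·u1, v2·u2]] = [[-6, -8], [7, 0]], and by the Sylvester determinant identity det(I_4 - U V^T) = det(I_2 - V^T U) = det([[7, 8], [-7, 1]]) = (7)(1) - (8)(-7) = 63. (Direct check: I - K =
[[-1, 1, 6, -3],
 [6, 4, 0, -3],
 [-6, -3, 1, 3],
 [2, -2, -9, 6]]
has determinant 63.) The finite-dimensional Fredholm alternative says: either (I - K) is invertible, or ker(I - K) ≠ {0} and then range(I - K) = ker((I - K)^*)^⊥, with dim ker(I - K) = dim ker((I - K)^*). Since det(I - K) ≠ 0, 1 is not an eigenvalue of K and ker(I - K) = {0}, so we are in the first case: for every y there is a unique x = (I - K)^(-1) y. (Explicitly, by the Woodbury identity, (I - U V^T)^(-1) = I + U (I_2 - G)^(-1) V^T.)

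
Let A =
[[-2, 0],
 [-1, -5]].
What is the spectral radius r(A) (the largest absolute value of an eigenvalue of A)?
r(A) = 5

The eigenvalues of A are the roots of its characteristic polynomial. With M = A (coefficients from the trace and determinant):
  p(λ) = det(λ I - M) = λ^2 + 7λ + 10.
For λ^2 + 7λ + 10 the discriminant is 9. It is a perfect square (3^2), so the roots are rational: λ = (-7 ± 3)/2 = -2, -5.
Thus the eigenvalues (to 4 decimals) are -2 (modulus 2); -5 (modulus 5). The spectral radius is the largest modulus: r(A) = 5. (Cross-check: r(A) ≤ ||A||_2 ≈ 5.1167; equality holds whenever A is normal, though it can also hold for some non-normal A.)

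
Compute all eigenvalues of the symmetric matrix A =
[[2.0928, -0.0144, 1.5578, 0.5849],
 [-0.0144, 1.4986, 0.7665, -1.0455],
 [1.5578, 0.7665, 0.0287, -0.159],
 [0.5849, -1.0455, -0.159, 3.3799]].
sigma(A) ≈ {-1, 1, 3, 4}

A is real symmetric, so its spectrum consists of real eigenvalues. Expanding the characteristic polynomial of the displayed matrix gives
  det(λ I - A) = p(λ) = λ^4 + (-7)λ^3 + (11)λ^2 + (7)λ + (-12).
Solving p(λ) = 0 yields eigenvalues ≈ -1, 1, 3, 4. (A is shown rounded to 4 decimals, so these recover the underlying integer eigenvalues to within that precision.)
Verification: the trace of A = 7 equals the sum of eigenvalues 7, and det(A) ≈ -12.0002 matches the eigenvalue product -12.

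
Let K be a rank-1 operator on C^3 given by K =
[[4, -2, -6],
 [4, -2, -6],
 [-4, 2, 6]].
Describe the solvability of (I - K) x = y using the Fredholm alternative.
(I - K) is invertible (det(I - K) = -7 ≠ 0), so for every y in C^3 the equation (I - K) x = y has a unique solution.

K has rank 1, so it is an outer product K = u v^T: every row of K is a multiple of one row vector. Reading off the entries, u = (-2, -2, 2) and v = (-2, 1, 3) (row i of K equals u_i·v^T). A rank-one matrix u v^T satisfies K u = u (v·u) and kills the (2)-dimensional subspace v^⊥, so its characteristic polynomial is lambda^2 (lambda - v·u) with v·u = tr K = 8. Hence the eigenvalues of I - K are 1 (multiplicity 2) and 1 - (8) = -7, so det(I - K) = -7. (Direct check: I - K =
[[-3, 2, 6],
 [-4, 3, 6],
 [4, -2, -5]]
has determinant -7.) The finite-dimensional Fredholm alternative says: either (I - K) is invertible, or ker(I - K) ≠ {0} and then range(I - K) = ker((I - K)^*)^⊥, with dim ker(I - K) = dim ker((I - K)^*). Since det(I - K) ≠ 0, 1 is not an eigenvalue of K and ker(I - K) = {0}, so we are in the first case: for every y there is a unique x = (I - K)^(-1) y. Explicitly, by the Sherman–Morrison formula, (I - u v^T)^(-1) = I + u v^T/(1 - v·u), i.e. (I - K)^(-1) = I + K/(-7).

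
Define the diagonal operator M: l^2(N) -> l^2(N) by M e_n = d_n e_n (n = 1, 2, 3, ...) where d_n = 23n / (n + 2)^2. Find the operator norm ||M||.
||M|| = 23/8 (attained at n = 2)

For M diagonal, ||M|| = sup_n |d_n|. Treat f(x) = 23x / (x + 2)^2 for real x > 0. By the quotient rule, f'(x) = 23(2 - x)/(x + 2)^3, which is positive for x < 2 and negative for x > 2. So f has a unique maximum at x = 2, and since 2 is a positive integer, the supremum over n ≥ 1 is attained at n = 2: d_2 = 23·2/(2 + 2)^2 = 23·2/16 = 23/8. Hence ||M|| = 23/8.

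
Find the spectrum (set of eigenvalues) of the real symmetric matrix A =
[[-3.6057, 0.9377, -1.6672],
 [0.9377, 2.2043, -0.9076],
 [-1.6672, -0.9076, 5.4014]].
sigma(A) ≈ {-4, 2, 6}

A is real symmetric, so its spectrum consists of real eigenvalues. Expanding the characteristic polynomial of the displayed matrix gives
  det(λ I - A) = p(λ) = λ^3 + (-4)λ^2 + (-20)λ + (47.999).
Solving p(λ) = 0 yields eigenvalues ≈ -4, 2, 6. (A is shown rounded to 4 decimals, so these recover the underlying integer eigenvalues to within that precision.)
Verification: the trace of A = 4 equals the sum of eigenvalues 4, and det(A) ≈ -47.9990 matches the eigenvalue product -48.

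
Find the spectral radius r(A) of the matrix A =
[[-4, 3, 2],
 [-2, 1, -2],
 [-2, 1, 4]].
r(A) ≈ 3.3069

The eigenvalues of A are the roots of its characteristic polynomial. With M = A (coefficients from the trace, the sum of principal 2x2 minors, and det A):
  p(λ) = det(λ I - M) = λ^3 - λ^2 - 4λ - 12.
No integer candidate from the rational root theorem (±divisors of 12) is a root, so the roots are irrational. The cubic discriminant is Δ = -4528 < 0, so there is one real root and a complex-conjugate pair. p(3) = -6 and p(4) = 20 have opposite signs, so a root lies in (3, 4); Newton's method refines it to λ ≈ 3.3069. Dividing out (λ - (3.3069)) leaves approximately λ^2 + 2.3069λ + 3.6288. For λ^2 + 2.3069λ + 3.6288 the discriminant is -9.1932. It is negative, so the remaining roots are the complex-conjugate pair λ ≈ -1.1535 ± 1.516i. Their product equals the constant term, so |λ|^2 ≈ 3.6288 and |λ| ≈ 1.9049.
Thus the eigenvalues (to 4 decimals) are 3.3069 (modulus 3.3069); -1.1535 ± 1.516i (modulus 1.9049). The spectral radius is the largest modulus: r(A) ≈ 3.3069. (Cross-check: r(A) ≤ ||A||_2 ≈ 6.6918; equality holds whenever A is normal, though it can also hold for some non-normal A.)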